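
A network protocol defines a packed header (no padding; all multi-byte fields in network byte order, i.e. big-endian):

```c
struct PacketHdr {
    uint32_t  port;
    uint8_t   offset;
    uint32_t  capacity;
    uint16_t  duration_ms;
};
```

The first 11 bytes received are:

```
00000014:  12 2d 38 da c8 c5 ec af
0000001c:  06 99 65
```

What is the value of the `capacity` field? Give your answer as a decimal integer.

3320622854

`capacity` follows `port` (4 B), `offset` (1 B), so it starts at offset 4 + 1 = 5 and occupies 4 bytes.
Bytes at offsets 5..8: C5 EC AF 06.
Big-endian: lowest address holds the most-significant byte.
The bytes are already most-significant first: 0xC5ECAF06.
0xC5ECAF06 = 3320622854.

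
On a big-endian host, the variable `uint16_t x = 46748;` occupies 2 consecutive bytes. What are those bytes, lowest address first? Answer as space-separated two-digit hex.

46748 in hexadecimal, padded to 16 bits, is 0xB69C.
Split into bytes (most-significant first): B6 9C.
Big-endian stores the most-significant byte at the lowest address.
So the memory order matches the most-significant-first order: B6 9C.

B6 9C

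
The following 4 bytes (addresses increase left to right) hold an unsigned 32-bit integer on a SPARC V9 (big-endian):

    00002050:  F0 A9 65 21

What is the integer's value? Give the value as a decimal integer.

Big-endian: lowest address holds the most-significant byte.
The bytes are already most-significant first: 0xF0A96521.
0xF0A96521 = 4037633313.

4037633313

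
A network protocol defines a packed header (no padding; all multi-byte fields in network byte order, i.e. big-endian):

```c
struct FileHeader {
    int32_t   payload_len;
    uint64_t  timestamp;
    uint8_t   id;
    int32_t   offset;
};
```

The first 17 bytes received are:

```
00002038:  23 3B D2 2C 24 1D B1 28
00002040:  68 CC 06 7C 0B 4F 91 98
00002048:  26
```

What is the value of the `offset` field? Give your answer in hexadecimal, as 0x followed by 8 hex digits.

`offset` follows `payload_len` (4 B), `timestamp` (8 B), `id` (1 B), so it starts at offset 4 + 8 + 1 = 13 and occupies 4 bytes.
Bytes at offsets 13..16: 4F 91 98 26.
Big-endian: lowest address holds the most-significant byte.
The bytes are already most-significant first: 0x4F919826.

0x4F919826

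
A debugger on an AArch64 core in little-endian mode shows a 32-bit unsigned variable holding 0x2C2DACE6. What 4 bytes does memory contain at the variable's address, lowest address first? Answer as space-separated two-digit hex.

E6 AC 2D 2C

Split into bytes (most-significant first): 2C 2D AC E6.
Little-endian stores the least-significant byte at the lowest address.
So at ascending addresses the bytes are E6 AC 2D 2C.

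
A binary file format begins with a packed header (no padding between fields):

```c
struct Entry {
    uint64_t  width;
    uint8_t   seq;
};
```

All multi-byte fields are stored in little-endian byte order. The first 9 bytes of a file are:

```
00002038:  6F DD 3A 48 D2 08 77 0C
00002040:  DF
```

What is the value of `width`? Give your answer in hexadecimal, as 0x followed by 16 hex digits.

0x0C7708D2483ADD6F

`width` is the first field, at byte offset 0, occupying 8 bytes.
Bytes at offsets 0..7: 6F DD 3A 48 D2 08 77 0C.
Little-endian stores the least-significant byte at the lowest address.
Reassemble most-significant byte first: 0C 77 08 D2 48 3A DD 6F → 0x0C7708D2483ADD6F.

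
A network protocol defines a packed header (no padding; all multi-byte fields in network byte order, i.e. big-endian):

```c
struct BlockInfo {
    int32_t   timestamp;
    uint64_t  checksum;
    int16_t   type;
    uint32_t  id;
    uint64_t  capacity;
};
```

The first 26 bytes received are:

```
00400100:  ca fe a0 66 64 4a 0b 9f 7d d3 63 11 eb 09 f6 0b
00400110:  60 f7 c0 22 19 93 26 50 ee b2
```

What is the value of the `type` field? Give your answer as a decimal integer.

-5367

`type` follows `timestamp` (4 B), `checksum` (8 B), so it starts at offset 4 + 8 = 12 and occupies 2 bytes.
Bytes at offsets 12..13: EB 09.
Big-endian stores the most-significant byte at the lowest address.
The bytes are already most-significant first: 0xEB09.
Top bit is set, so as a signed 16-bit value this is 0xEB09 − 2^16 = -5367.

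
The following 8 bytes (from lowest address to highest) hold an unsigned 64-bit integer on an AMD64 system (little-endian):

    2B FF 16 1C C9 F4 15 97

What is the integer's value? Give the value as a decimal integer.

10886876818834915115

Little-endian: lowest address holds the least-significant byte.
Reassemble most-significant byte first: 97 15 F4 C9 1C 16 FF 2B → 0x9715F4C91C16FF2B.
0x9715F4C91C16FF2B = 10886876818834915115.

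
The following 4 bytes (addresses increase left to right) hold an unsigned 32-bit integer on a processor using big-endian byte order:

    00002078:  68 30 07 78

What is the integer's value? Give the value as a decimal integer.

Big-endian: lowest address holds the most-significant byte.
The bytes are already most-significant first: 0x68300778.
0x68300778 = 1747978104.

1747978104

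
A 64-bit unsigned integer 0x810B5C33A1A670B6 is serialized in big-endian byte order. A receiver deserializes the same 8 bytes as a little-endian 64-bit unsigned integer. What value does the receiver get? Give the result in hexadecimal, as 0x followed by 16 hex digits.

0xB670A6A1335C0B81

Stored big-endian, the bytes at ascending addresses are 81 0B 5C 33 A1 A6 70 B6.
Read back as little-endian, the first byte is least significant, giving 0xB670A6A1335C0B81.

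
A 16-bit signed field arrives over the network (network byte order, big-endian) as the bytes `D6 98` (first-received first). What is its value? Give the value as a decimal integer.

Big-endian: lowest address holds the most-significant byte.
The bytes are already most-significant first: 0xD698.
Top bit is set, so as a signed 16-bit value this is 0xD698 − 2^16 = -10600.

-10600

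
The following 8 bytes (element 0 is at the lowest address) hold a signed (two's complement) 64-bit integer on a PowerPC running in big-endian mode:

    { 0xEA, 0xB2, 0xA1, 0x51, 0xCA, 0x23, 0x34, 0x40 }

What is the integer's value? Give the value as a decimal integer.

In big-endian order the high byte comes first in memory.
The bytes are already most-significant first: 0xEAB2A151CA233440.
Top bit is set, so as a signed 64-bit value this is 0xEAB2A151CA233440 − 2^64 = -1534987150324190144.

-1534987150324190144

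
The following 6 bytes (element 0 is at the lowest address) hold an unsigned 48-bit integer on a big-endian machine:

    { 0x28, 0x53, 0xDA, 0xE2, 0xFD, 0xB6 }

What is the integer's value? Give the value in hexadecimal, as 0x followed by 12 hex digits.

Big-endian stores the most-significant byte at the lowest address.
The bytes are already most-significant first: 0x2853DAE2FDB6.

0x2853DAE2FDB6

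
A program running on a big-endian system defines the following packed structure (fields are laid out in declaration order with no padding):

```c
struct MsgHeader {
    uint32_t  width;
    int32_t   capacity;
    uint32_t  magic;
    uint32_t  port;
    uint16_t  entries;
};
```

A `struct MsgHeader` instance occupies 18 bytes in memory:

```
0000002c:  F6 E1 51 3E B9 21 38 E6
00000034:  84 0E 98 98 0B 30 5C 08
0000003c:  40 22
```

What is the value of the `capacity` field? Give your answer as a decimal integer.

-1189005082

`capacity` follows `width` (4 bytes), so it starts at byte offset 4 and occupies 4 bytes.
Bytes at offsets 4..7: B9 21 38 E6.
Big-endian: lowest address holds the most-significant byte.
The bytes are already most-significant first: 0xB92138E6.
Top bit is set, so as a signed 32-bit value this is 0xB92138E6 − 2^32 = -1189005082.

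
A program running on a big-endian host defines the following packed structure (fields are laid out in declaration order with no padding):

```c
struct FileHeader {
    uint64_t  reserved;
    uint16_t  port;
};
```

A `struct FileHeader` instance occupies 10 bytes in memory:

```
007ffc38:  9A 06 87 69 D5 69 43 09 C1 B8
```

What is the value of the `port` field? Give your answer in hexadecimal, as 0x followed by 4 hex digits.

`port` follows `reserved` (8 bytes), so it starts at byte offset 8 and occupies 2 bytes.
Bytes at offsets 8..9: C1 B8.
Big-endian stores the most-significant byte at the lowest address.
The bytes are already most-significant first: 0xC1B8.

0xC1B8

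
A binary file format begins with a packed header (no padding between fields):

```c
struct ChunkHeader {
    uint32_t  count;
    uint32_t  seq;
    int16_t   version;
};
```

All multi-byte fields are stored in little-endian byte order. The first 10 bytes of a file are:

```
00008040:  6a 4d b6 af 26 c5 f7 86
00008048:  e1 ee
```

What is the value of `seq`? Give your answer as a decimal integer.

2264384806

`seq` follows `count` (4 bytes), so it starts at byte offset 4 and occupies 4 bytes.
Bytes at offsets 4..7: 26 C5 F7 86.
Little-endian: lowest address holds the least-significant byte.
Reassemble most-significant byte first: 86 F7 C5 26 → 0x86F7C526.
0x86F7C526 = 2264384806.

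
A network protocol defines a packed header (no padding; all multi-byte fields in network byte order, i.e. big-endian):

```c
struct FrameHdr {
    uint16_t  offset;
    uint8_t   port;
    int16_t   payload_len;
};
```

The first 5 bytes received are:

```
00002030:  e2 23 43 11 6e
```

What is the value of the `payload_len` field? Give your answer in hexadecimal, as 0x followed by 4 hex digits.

0x116E

`payload_len` follows `offset` (2 B), `port` (1 B), so it starts at offset 2 + 1 = 3 and occupies 2 bytes.
Bytes at offsets 3..4: 11 6E.
Big-endian: lowest address holds the most-significant byte.
The bytes are already most-significant first: 0x116E.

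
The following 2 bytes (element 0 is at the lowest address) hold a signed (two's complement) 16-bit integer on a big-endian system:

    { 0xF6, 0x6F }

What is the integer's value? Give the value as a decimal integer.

-2449

Big-endian stores the most-significant byte at the lowest address.
The bytes are already most-significant first: 0xF66F.
Top bit is set, so as a signed 16-bit value this is 0xF66F − 2^16 = -2449.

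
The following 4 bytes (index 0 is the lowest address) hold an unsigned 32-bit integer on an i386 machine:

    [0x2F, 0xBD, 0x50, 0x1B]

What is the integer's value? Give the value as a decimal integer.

458276143

Little-endian: lowest address holds the least-significant byte.
Reassemble most-significant byte first: 1B 50 BD 2F → 0x1B50BD2F.
0x1B50BD2F = 458276143.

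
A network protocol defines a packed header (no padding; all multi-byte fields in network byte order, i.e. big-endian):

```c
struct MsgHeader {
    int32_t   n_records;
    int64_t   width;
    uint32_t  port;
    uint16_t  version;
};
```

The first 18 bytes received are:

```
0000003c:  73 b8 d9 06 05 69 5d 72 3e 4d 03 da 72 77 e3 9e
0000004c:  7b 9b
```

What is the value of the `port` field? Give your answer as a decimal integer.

`port` follows `n_records` (4 B), `width` (8 B), so it starts at offset 4 + 8 = 12 and occupies 4 bytes.
Bytes at offsets 12..15: 72 77 E3 9E.
In big-endian order the high byte comes first in memory.
The bytes are already most-significant first: 0x7277E39E.
0x7277E39E = 1920459678.

1920459678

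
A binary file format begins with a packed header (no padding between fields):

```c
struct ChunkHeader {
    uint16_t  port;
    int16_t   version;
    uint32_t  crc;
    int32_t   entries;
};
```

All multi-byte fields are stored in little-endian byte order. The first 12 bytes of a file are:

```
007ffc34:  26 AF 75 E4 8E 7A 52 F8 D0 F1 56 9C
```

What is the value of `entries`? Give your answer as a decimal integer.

-1672023600

`entries` follows `port` (2 B), `version` (2 B), `crc` (4 B), so it starts at offset 2 + 2 + 4 = 8 and occupies 4 bytes.
Bytes at offsets 8..11: D0 F1 56 9C.
In little-endian order the low byte comes first in memory.
Reassemble most-significant byte first: 9C 56 F1 D0 → 0x9C56F1D0.
Top bit is set, so as a signed 32-bit value this is 0x9C56F1D0 − 2^32 = -1672023600.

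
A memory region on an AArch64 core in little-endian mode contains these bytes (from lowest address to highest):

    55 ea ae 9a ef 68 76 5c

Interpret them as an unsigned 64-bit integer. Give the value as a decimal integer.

In little-endian order the low byte comes first in memory.
Reassemble most-significant byte first: 5C 76 68 EF 9A AE EA 55 → 0x5C7668EF9AAEEA55.
0x5C7668EF9AAEEA55 = 6662628077042854485.

6662628077042854485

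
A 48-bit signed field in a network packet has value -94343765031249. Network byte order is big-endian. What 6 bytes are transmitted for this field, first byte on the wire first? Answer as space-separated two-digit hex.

Two's complement of -94343765031249 in 48 bits: 94343765031249 = 0x55CE1E99F951; invert → 0xAA31E16606AE; add 1 → 0xAA31E16606AF.
Split into bytes (most-significant first): AA 31 E1 66 06 AF.
In big-endian order the high byte comes first in memory.
So the memory order matches the most-significant-first order: AA 31 E1 66 06 AF.

AA 31 E1 66 06 AF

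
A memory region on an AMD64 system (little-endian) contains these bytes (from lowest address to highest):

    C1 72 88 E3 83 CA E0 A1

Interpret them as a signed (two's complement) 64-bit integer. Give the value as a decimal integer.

-6782198371013070143

Little-endian stores the least-significant byte at the lowest address.
Reassemble most-significant byte first: A1 E0 CA 83 E3 88 72 C1 → 0xA1E0CA83E38872C1.
Top bit is set, so as a signed 64-bit value this is 0xA1E0CA83E38872C1 − 2^64 = -6782198371013070143.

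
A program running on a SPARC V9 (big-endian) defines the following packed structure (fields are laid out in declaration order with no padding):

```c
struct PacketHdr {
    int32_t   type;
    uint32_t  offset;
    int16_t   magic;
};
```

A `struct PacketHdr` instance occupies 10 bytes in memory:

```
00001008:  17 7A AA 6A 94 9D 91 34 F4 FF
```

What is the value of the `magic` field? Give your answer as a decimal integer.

-2817

`magic` follows `type` (4 B), `offset` (4 B), so it starts at offset 4 + 4 = 8 and occupies 2 bytes.
Bytes at offsets 8..9: F4 FF.
Big-endian: lowest address holds the most-significant byte.
The bytes are already most-significant first: 0xF4FF.
Top bit is set, so as a signed 16-bit value this is 0xF4FF − 2^16 = -2817.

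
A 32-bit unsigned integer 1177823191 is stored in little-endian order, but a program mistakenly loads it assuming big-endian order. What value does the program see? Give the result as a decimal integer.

1177823191 in 32-bit hexadecimal is 0x463427D7.
Stored little-endian, the bytes at ascending addresses are D7 27 34 46.
Read back as big-endian, the last byte is least significant, giving 0xD7273446.
0xD7273446 = 3609670726.

3609670726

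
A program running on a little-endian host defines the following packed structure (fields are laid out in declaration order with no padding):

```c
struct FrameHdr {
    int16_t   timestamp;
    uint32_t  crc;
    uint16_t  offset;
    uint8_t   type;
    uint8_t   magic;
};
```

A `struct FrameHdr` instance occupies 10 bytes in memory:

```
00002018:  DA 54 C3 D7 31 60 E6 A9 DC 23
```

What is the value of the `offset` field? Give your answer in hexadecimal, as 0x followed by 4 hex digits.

`offset` follows `timestamp` (2 B), `crc` (4 B), so it starts at offset 2 + 4 = 6 and occupies 2 bytes.
Bytes at offsets 6..7: E6 A9.
Little-endian: lowest address holds the least-significant byte.
Reassemble most-significant byte first: A9 E6 → 0xA9E6.

0xA9E6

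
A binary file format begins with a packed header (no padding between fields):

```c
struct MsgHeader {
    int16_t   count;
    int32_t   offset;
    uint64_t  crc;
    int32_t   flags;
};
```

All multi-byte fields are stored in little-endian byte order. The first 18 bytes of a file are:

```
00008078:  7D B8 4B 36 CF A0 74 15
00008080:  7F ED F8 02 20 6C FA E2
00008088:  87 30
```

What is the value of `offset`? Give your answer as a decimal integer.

`offset` follows `count` (2 bytes), so it starts at byte offset 2 and occupies 4 bytes.
Bytes at offsets 2..5: 4B 36 CF A0.
In little-endian order the low byte comes first in memory.
Reassemble most-significant byte first: A0 CF 36 4B → 0xA0CF364B.
Top bit is set, so as a signed 32-bit value this is 0xA0CF364B − 2^32 = -1597032885.

-1597032885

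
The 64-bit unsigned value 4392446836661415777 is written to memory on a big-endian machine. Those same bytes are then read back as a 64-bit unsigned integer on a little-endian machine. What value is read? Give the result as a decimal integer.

4392446836661415777 in 64-bit hexadecimal is 0x3CF51B2031FDEF61.
Stored big-endian, the bytes at ascending addresses are 3C F5 1B 20 31 FD EF 61.
Read back as little-endian, the first byte is least significant, giving 0x61EFFD31201BF53C.
0x61EFFD31201BF53C = 7057137528546784572.

7057137528546784572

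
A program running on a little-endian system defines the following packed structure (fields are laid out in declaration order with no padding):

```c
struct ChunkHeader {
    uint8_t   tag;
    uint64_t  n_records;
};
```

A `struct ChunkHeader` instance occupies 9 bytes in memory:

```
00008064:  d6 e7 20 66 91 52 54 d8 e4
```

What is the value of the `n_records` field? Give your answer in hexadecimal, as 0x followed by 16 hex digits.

`n_records` follows `tag` (1 byte), so it starts at byte offset 1 and occupies 8 bytes.
Bytes at offsets 1..8: E7 20 66 91 52 54 D8 E4.
Little-endian stores the least-significant byte at the lowest address.
Reassemble most-significant byte first: E4 D8 54 52 91 66 20 E7 → 0xE4D85452916620E7.

0xE4D85452916620E7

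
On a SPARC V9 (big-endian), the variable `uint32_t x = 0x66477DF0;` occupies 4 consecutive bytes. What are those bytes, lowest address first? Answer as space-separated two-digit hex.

66 47 7D F0

Split into bytes (most-significant first): 66 47 7D F0.
Big-endian stores the most-significant byte at the lowest address.
So the memory order matches the most-significant-first order: 66 47 7D F0.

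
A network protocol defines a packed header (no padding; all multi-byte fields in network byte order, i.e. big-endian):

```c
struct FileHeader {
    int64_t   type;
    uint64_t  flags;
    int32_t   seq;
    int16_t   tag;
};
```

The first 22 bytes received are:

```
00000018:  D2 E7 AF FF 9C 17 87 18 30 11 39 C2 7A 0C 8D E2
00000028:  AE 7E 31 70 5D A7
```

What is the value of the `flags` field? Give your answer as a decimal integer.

3463613095858703842

`flags` follows `type` (8 bytes), so it starts at byte offset 8 and occupies 8 bytes.
Bytes at offsets 8..15: 30 11 39 C2 7A 0C 8D E2.
In big-endian order the high byte comes first in memory.
The bytes are already most-significant first: 0x301139C27A0C8DE2.
0x301139C27A0C8DE2 = 3463613095858703842.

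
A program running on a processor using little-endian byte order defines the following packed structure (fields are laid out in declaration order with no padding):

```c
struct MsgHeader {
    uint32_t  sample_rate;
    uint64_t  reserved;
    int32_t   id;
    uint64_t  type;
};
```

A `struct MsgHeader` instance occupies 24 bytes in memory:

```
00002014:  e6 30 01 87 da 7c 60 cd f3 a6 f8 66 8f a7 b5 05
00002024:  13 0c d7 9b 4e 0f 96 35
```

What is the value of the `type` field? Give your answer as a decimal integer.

3861290560813206547

`type` follows `sample_rate` (4 B), `reserved` (8 B), `id` (4 B), so it starts at offset 4 + 8 + 4 = 16 and occupies 8 bytes.
Bytes at offsets 16..23: 13 0C D7 9B 4E 0F 96 35.
In little-endian order the low byte comes first in memory.
Reassemble most-significant byte first: 35 96 0F 4E 9B D7 0C 13 → 0x35960F4E9BD70C13.
0x35960F4E9BD70C13 = 3861290560813206547.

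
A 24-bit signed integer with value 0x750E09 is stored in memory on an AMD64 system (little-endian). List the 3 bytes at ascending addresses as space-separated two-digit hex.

09 0E 75

Split into bytes (most-significant first): 75 0E 09.
Little-endian: lowest address holds the least-significant byte.
So at ascending addresses the bytes are 09 0E 75.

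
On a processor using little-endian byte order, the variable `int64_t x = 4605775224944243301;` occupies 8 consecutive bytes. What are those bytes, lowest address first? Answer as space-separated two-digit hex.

4605775224944243301 in hexadecimal, padded to 64 bits, is 0x3FEB002A2618B265.
Split into bytes (most-significant first): 3F EB 00 2A 26 18 B2 65.
In little-endian order the low byte comes first in memory.
So at ascending addresses the bytes are 65 B2 18 26 2A 00 EB 3F.

65 B2 18 26 2A 00 EB 3F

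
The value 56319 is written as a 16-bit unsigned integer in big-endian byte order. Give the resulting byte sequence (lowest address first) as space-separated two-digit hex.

56319 in hexadecimal, padded to 16 bits, is 0xDBFF.
Split into bytes (most-significant first): DB FF.
Big-endian: lowest address holds the most-significant byte.
So the memory order matches the most-significant-first order: DB FF.

DB FF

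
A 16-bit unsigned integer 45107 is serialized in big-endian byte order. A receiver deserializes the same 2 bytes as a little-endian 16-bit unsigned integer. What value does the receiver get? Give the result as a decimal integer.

45107 in 16-bit hexadecimal is 0xB033.
Stored big-endian, the bytes at ascending addresses are B0 33.
Read back as little-endian, the first byte is least significant, giving 0x33B0.
0x33B0 = 13232.

13232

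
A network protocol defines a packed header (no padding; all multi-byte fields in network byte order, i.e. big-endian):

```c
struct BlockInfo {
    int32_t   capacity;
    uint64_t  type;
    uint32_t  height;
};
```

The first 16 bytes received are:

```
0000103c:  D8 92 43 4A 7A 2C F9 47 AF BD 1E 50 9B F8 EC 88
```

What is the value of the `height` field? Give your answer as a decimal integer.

2616781960

`height` follows `capacity` (4 B), `type` (8 B), so it starts at offset 4 + 8 = 12 and occupies 4 bytes.
Bytes at offsets 12..15: 9B F8 EC 88.
Big-endian: lowest address holds the most-significant byte.
The bytes are already most-significant first: 0x9BF8EC88.
0x9BF8EC88 = 2616781960.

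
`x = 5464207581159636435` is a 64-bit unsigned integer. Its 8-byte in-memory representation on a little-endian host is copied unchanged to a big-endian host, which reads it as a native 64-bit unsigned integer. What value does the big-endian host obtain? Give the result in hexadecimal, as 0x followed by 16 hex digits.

0xD33D042ED8C3D44B

5464207581159636435 in 64-bit hexadecimal is 0x4BD4C3D82E043DD3.
Stored little-endian, the bytes at ascending addresses are D3 3D 04 2E D8 C3 D4 4B.
Read back as big-endian, the last byte is least significant, giving 0xD33D042ED8C3D44B.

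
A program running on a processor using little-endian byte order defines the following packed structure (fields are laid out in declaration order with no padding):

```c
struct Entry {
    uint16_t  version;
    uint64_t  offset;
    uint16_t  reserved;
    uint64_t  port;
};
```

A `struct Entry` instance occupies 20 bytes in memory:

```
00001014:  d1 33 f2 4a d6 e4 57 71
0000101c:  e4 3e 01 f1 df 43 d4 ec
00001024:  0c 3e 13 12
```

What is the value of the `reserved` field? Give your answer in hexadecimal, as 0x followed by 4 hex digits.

0xF101

`reserved` follows `version` (2 B), `offset` (8 B), so it starts at offset 2 + 8 = 10 and occupies 2 bytes.
Bytes at offsets 10..11: 01 F1.
Little-endian stores the least-significant byte at the lowest address.
Reassemble most-significant byte first: F1 01 → 0xF101.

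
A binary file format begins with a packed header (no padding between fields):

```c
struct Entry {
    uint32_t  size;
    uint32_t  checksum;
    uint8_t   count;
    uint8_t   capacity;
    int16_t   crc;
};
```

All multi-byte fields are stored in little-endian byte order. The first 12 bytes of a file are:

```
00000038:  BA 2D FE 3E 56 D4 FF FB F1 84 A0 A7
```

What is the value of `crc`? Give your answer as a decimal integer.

-22624

`crc` follows `size` (4 B), `checksum` (4 B), `count` (1 B), `capacity` (1 B), so it starts at offset 4 + 4 + 1 + 1 = 10 and occupies 2 bytes.
Bytes at offsets 10..11: A0 A7.
In little-endian order the low byte comes first in memory.
Reassemble most-significant byte first: A7 A0 → 0xA7A0.
Top bit is set, so as a signed 16-bit value this is 0xA7A0 − 2^16 = -22624.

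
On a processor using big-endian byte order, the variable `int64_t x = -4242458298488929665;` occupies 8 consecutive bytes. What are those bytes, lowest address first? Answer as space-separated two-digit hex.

Two's complement of -4242458298488929665 in 64 bits: 4242458298488929665 = 0x3AE03D584FD73D81; invert → 0xC51FC2A7B028C27E; add 1 → 0xC51FC2A7B028C27F.
Split into bytes (most-significant first): C5 1F C2 A7 B0 28 C2 7F.
Big-endian stores the most-significant byte at the lowest address.
So the memory order matches the most-significant-first order: C5 1F C2 A7 B0 28 C2 7F.

C5 1F C2 A7 B0 28 C2 7F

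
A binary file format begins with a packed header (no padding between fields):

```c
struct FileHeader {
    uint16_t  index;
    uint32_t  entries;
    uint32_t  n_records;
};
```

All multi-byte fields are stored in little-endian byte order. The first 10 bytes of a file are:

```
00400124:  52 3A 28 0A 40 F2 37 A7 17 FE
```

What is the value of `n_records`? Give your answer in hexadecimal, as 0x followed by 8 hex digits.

`n_records` follows `index` (2 B), `entries` (4 B), so it starts at offset 2 + 4 = 6 and occupies 4 bytes.
Bytes at offsets 6..9: 37 A7 17 FE.
Little-endian: lowest address holds the least-significant byte.
Reassemble most-significant byte first: FE 17 A7 37 → 0xFE17A737.

0xFE17A737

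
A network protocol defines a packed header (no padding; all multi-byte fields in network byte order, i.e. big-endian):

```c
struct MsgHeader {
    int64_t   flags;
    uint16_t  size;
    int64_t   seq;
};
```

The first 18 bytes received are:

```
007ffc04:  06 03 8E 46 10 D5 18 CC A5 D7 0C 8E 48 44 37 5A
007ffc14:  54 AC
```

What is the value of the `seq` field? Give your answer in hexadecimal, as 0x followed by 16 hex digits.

0x0C8E4844375A54AC

`seq` follows `flags` (8 B), `size` (2 B), so it starts at offset 8 + 2 = 10 and occupies 8 bytes.
Bytes at offsets 10..17: 0C 8E 48 44 37 5A 54 AC.
Big-endian stores the most-significant byte at the lowest address.
The bytes are already most-significant first: 0x0C8E4844375A54AC.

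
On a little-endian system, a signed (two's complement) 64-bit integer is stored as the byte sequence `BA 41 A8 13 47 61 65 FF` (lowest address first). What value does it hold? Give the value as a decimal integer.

Little-endian stores the least-significant byte at the lowest address.
Reassemble most-significant byte first: FF 65 61 47 13 A8 41 BA → 0xFF65614713A841BA.
Top bit is set, so as a signed 64-bit value this is 0xFF65614713A841BA − 2^64 = -43521663489785414.

-43521663489785414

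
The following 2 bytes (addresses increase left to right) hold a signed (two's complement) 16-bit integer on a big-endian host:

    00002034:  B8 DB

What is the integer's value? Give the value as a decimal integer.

Big-endian stores the most-significant byte at the lowest address.
The bytes are already most-significant first: 0xB8DB.
Top bit is set, so as a signed 16-bit value this is 0xB8DB − 2^16 = -18213.

-18213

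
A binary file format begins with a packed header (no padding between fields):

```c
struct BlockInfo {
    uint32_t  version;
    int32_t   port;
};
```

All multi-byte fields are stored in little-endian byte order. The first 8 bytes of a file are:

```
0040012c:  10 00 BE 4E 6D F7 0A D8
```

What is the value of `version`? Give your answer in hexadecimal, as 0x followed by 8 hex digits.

0x4EBE0010

`version` is the first field, at byte offset 0, occupying 4 bytes.
Bytes at offsets 0..3: 10 00 BE 4E.
Little-endian stores the least-significant byte at the lowest address.
Reassemble most-significant byte first: 4E BE 00 10 → 0x4EBE0010.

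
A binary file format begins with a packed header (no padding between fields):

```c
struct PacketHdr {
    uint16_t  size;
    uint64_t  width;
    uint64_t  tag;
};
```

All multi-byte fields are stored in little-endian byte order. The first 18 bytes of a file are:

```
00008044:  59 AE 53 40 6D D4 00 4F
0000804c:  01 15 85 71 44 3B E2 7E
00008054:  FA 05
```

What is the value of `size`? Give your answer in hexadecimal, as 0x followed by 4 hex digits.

0xAE59

`size` is the first field, at byte offset 0, occupying 2 bytes.
Bytes at offsets 0..1: 59 AE.
Little-endian: lowest address holds the least-significant byte.
Reassemble most-significant byte first: AE 59 → 0xAE59.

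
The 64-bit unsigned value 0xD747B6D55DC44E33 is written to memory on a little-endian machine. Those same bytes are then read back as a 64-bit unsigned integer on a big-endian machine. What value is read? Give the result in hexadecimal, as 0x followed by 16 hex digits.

0x334EC45DD5B647D7

Stored little-endian, the bytes at ascending addresses are 33 4E C4 5D D5 B6 47 D7.
Read back as big-endian, the last byte is least significant, giving 0x334EC45DD5B647D7.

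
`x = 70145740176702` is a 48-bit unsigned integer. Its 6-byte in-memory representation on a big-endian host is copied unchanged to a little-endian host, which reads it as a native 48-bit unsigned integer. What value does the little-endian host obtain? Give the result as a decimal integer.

70145740176702 in 48-bit hexadecimal is 0x3FCC13ECFD3E.
Stored big-endian, the bytes at ascending addresses are 3F CC 13 EC FD 3E.
Read back as little-endian, the first byte is least significant, giving 0x3EFDEC13CC3F.
0x3EFDEC13CC3F = 69260308368447.

69260308368447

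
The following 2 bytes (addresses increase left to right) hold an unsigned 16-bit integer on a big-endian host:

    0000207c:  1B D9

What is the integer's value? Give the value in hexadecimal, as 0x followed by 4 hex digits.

In big-endian order the high byte comes first in memory.
The bytes are already most-significant first: 0x1BD9.

0x1BD9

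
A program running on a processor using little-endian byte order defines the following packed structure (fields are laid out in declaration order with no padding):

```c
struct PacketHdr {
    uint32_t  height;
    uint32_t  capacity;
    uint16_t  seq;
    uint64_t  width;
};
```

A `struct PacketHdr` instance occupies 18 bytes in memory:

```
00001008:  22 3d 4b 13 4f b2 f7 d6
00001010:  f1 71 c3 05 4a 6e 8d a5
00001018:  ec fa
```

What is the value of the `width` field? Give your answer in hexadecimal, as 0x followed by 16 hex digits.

`width` follows `height` (4 B), `capacity` (4 B), `seq` (2 B), so it starts at offset 4 + 4 + 2 = 10 and occupies 8 bytes.
Bytes at offsets 10..17: C3 05 4A 6E 8D A5 EC FA.
In little-endian order the low byte comes first in memory.
Reassemble most-significant byte first: FA EC A5 8D 6E 4A 05 C3 → 0xFAECA58D6E4A05C3.

0xFAECA58D6E4A05C3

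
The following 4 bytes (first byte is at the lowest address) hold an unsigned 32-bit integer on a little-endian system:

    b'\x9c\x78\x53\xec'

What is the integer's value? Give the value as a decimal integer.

3964893340

Little-endian stores the least-significant byte at the lowest address.
Reassemble most-significant byte first: EC 53 78 9C → 0xEC53789C.
0xEC53789C = 3964893340.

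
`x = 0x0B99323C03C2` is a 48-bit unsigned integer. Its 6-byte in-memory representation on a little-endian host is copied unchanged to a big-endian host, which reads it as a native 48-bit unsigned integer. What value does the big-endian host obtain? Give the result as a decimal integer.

213319150639371

Stored little-endian, the bytes at ascending addresses are C2 03 3C 32 99 0B.
Read back as big-endian, the last byte is least significant, giving 0xC2033C32990B.
0xC2033C32990B = 213319150639371.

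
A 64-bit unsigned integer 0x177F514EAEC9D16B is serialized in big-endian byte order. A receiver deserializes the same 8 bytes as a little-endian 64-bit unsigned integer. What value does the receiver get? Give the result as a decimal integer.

Stored big-endian, the bytes at ascending addresses are 17 7F 51 4E AE C9 D1 6B.
Read back as little-endian, the first byte is least significant, giving 0x6BD1C9AE4E517F17.
0x6BD1C9AE4E517F17 = 7769212582666272535.

7769212582666272535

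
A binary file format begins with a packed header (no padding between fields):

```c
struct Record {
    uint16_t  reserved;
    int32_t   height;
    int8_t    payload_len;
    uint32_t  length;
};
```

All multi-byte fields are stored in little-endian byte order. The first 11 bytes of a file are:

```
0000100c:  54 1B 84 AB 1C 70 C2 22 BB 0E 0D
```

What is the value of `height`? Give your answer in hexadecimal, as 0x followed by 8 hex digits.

0x701CAB84

`height` follows `reserved` (2 bytes), so it starts at byte offset 2 and occupies 4 bytes.
Bytes at offsets 2..5: 84 AB 1C 70.
Little-endian: lowest address holds the least-significant byte.
Reassemble most-significant byte first: 70 1C AB 84 → 0x701CAB84.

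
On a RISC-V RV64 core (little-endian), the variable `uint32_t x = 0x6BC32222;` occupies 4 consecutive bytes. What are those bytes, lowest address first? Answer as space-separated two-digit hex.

Split into bytes (most-significant first): 6B C3 22 22.
In little-endian order the low byte comes first in memory.
So at ascending addresses the bytes are 22 22 C3 6B.

22 22 C3 6B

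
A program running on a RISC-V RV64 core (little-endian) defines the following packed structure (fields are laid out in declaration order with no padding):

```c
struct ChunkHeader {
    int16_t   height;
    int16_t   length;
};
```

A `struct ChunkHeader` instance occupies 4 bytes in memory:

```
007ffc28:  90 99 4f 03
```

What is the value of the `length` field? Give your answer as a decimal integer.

847

`length` follows `height` (2 bytes), so it starts at byte offset 2 and occupies 2 bytes.
Bytes at offsets 2..3: 4F 03.
Little-endian stores the least-significant byte at the lowest address.
Reassemble most-significant byte first: 03 4F → 0x034F.
0x034F = 847.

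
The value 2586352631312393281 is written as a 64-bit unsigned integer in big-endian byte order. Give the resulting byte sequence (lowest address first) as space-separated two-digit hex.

2586352631312393281 in hexadecimal, padded to 64 bits, is 0x23E49203DD45A441.
Split into bytes (most-significant first): 23 E4 92 03 DD 45 A4 41.
Big-endian: lowest address holds the most-significant byte.
So the memory order matches the most-significant-first order: 23 E4 92 03 DD 45 A4 41.

23 E4 92 03 DD 45 A4 41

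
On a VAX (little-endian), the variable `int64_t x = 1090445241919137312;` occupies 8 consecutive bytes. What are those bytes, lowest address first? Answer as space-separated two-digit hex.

20 E6 9A 8B 2B 0A 22 0F

1090445241919137312 in hexadecimal, padded to 64 bits, is 0x0F220A2B8B9AE620.
Split into bytes (most-significant first): 0F 22 0A 2B 8B 9A E6 20.
Little-endian stores the least-significant byte at the lowest address.
So at ascending addresses the bytes are 20 E6 9A 8B 2B 0A 22 0F.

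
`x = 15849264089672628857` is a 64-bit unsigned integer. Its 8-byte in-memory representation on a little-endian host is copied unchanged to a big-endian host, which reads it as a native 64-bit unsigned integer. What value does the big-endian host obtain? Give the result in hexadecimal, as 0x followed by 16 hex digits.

0x79BA4A70B7E5F3DB

15849264089672628857 in 64-bit hexadecimal is 0xDBF3E5B7704ABA79.
Stored little-endian, the bytes at ascending addresses are 79 BA 4A 70 B7 E5 F3 DB.
Read back as big-endian, the last byte is least significant, giving 0x79BA4A70B7E5F3DB.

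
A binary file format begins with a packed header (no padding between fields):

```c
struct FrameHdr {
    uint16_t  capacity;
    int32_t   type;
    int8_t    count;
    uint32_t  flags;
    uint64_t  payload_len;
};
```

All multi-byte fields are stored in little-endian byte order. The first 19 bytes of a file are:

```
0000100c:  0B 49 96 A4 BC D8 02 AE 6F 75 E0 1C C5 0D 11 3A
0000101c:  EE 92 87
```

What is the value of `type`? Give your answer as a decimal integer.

-658725738

`type` follows `capacity` (2 bytes), so it starts at byte offset 2 and occupies 4 bytes.
Bytes at offsets 2..5: 96 A4 BC D8.
Little-endian: lowest address holds the least-significant byte.
Reassemble most-significant byte first: D8 BC A4 96 → 0xD8BCA496.
Top bit is set, so as a signed 32-bit value this is 0xD8BCA496 − 2^32 = -658725738.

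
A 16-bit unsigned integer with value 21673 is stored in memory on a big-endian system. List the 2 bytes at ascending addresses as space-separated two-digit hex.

54 A9

21673 in hexadecimal, padded to 16 bits, is 0x54A9.
Split into bytes (most-significant first): 54 A9.
Big-endian: lowest address holds the most-significant byte.
So the memory order matches the most-significant-first order: 54 A9.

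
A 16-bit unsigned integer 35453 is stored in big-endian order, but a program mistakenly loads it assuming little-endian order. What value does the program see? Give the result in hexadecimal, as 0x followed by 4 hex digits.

0x7D8A

35453 in 16-bit hexadecimal is 0x8A7D.
Stored big-endian, the bytes at ascending addresses are 8A 7D.
Read back as little-endian, the first byte is least significant, giving 0x7D8A.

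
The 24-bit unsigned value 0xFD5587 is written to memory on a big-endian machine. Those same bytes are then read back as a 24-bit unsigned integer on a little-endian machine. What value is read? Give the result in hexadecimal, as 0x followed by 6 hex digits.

0x8755FD

Stored big-endian, the bytes at ascending addresses are FD 55 87.
Read back as little-endian, the first byte is least significant, giving 0x8755FD.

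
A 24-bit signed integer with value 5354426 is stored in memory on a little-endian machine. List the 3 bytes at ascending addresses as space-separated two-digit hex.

5354426 in hexadecimal, padded to 24 bits, is 0x51B3BA.
Split into bytes (most-significant first): 51 B3 BA.
Little-endian stores the least-significant byte at the lowest address.
So at ascending addresses the bytes are BA B3 51.

BA B3 51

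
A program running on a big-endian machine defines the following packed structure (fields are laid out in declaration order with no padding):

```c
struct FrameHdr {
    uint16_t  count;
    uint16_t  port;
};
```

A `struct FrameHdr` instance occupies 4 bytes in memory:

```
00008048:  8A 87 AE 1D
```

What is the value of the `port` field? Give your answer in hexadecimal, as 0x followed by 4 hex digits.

`port` follows `count` (2 bytes), so it starts at byte offset 2 and occupies 2 bytes.
Bytes at offsets 2..3: AE 1D.
In big-endian order the high byte comes first in memory.
The bytes are already most-significant first: 0xAE1D.

0xAE1D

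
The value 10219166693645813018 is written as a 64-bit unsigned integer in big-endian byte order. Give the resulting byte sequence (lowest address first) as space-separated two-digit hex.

10219166693645813018 in hexadecimal, padded to 64 bits, is 0x8DD1C5F6E343051A.
Split into bytes (most-significant first): 8D D1 C5 F6 E3 43 05 1A.
Big-endian: lowest address holds the most-significant byte.
So the memory order matches the most-significant-first order: 8D D1 C5 F6 E3 43 05 1A.

8D D1 C5 F6 E3 43 05 1A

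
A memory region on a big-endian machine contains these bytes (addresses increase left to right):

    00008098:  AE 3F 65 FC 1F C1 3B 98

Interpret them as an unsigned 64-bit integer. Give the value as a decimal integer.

12555866419671153560

Big-endian stores the most-significant byte at the lowest address.
The bytes are already most-significant first: 0xAE3F65FC1FC13B98.
0xAE3F65FC1FC13B98 = 12555866419671153560.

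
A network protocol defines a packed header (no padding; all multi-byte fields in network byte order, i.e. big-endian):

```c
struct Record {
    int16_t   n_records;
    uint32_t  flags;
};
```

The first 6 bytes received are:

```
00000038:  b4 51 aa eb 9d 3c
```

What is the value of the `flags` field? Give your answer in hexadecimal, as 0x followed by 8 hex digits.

0xAAEB9D3C

`flags` follows `n_records` (2 bytes), so it starts at byte offset 2 and occupies 4 bytes.
Bytes at offsets 2..5: AA EB 9D 3C.
In big-endian order the high byte comes first in memory.
The bytes are already most-significant first: 0xAAEB9D3C.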